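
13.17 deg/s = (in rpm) 1 deg/s = 0.017453293 rad/s, so 13.17 deg/s = 13.17 * 0.017453293 = 0.22985986 rad/s. 1 rpm = 0.10471976 rad/s, so 0.22985986 rad/s = 0.22985986 / 0.10471976 = 2.195 rpm. Final answer: 2.195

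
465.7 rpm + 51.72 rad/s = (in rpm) 959.6. Check: 1 rpm = 0.10471976 rad/s, so 465.7 rpm = 465.7 * 0.10471976 = 48.76799 rad/s. 51.72 rad/s is already in rad/s. Sum: 48.76799 + 51.72 = 100.48799 rad/s. 1 rpm = 0.10471976 rad/s, so 100.48799 rad/s = 100.48799 / 0.10471976 = 959.58962 rpm ≈ 959.6 rpm (4 s.f.).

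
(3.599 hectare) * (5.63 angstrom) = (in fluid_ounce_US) 1 hectare = 10000 m^2, so 3.599 hectare = 3.599 * 10000 = 35990 m^2. 1 angstrom = 1e-10 m, so 5.63 angstrom = 5.63 * 1e-10 = 5.63e-10 m. Combine: 35990 m^2 * 5.63e-10 m = 2.026237e-05 m^3. 1 fluid_ounce_US = 2.957353e-05 m^3, so 2.026237e-05 m^3 = 2.026237e-05 / 2.957353e-05 = 0.68515224 fluid_ounce_US ≈ 0.6852 fluid_ounce_US (4 s.f.). Final answer: 0.6852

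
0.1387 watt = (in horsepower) 0.1387 watt = 0.1387 W. 1 horsepower = 745.69987 W, so 0.1387 W = 0.1387 / 745.69987 = 0.00018599976 horsepower ≈ 0.000186 horsepower (4 s.f.). Final answer: 0.000186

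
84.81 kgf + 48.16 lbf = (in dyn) 1.046e+08. Check: 1 kgf = 9.80665 N, so 84.81 kgf = 84.81 * 9.80665 = 831.70199 N. 1 lbf = 4.4482216 N, so 48.16 lbf = 48.16 * 4.4482216 = 214.22635 N. Sum: 831.70199 + 214.22635 = 1045.9283 N. 1 dyn = 1e-05 N, so 1045.9283 N = 1045.9283 / 1e-05 = 1.0459283e+08 dyn ≈ 1.046e+08 dyn (4 s.f.).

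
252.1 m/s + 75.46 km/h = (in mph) 610.8. Check: 252.1 m/s is already in m/s. 1 km/h = 0.27777778 m/s, so 75.46 km/h = 75.46 * 0.27777778 = 20.961111 m/s. Sum: 252.1 + 20.961111 = 273.06111 m/s. 1 mph = 0.44704 m/s, so 273.06111 m/s = 273.06111 / 0.44704 = 610.82031 mph ≈ 610.8 mph (4 s.f.).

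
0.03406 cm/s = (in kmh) 1 cm/s = 0.01 m/s, so 0.03406 cm/s = 0.03406 * 0.01 = 0.0003406 m/s. 1 kmh = 0.27777778 m/s, so 0.0003406 m/s = 0.0003406 / 0.27777778 = 0.00122616 kmh ≈ 0.001226 kmh (4 s.f.). Final answer: 0.001226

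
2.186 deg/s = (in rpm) 0.3643. Check: 1 deg/s = 0.017453293 rad/s, so 2.186 deg/s = 2.186 * 0.017453293 = 0.038152897 rad/s. 1 rpm = 0.10471976 rad/s, so 0.038152897 rad/s = 0.038152897 / 0.10471976 = 0.36433333 rpm ≈ 0.3643 rpm (4 s.f.).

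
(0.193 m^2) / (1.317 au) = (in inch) 3.857e-11. Check: 0.193 m^2 is already in m^2. 1 au = 1.4959787e+11 m, so 1.317 au = 1.317 * 1.4959787e+11 = 1.970204e+11 m. Combine: 0.193 m^2 / 1.970204e+11 m = 9.7959401e-13 m. 1 inch = 0.0254 m, so 9.7959401e-13 m = 9.7959401e-13 / 0.0254 = 3.8566693e-11 inch ≈ 3.857e-11 inch (4 s.f.).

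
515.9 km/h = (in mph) 1 km/h = 0.27777778 m/s, so 515.9 km/h = 515.9 * 0.27777778 = 143.30556 m/s. 1 mph = 0.44704 m/s, so 143.30556 m/s = 143.30556 / 0.44704 = 320.5654 mph ≈ 320.6 mph (4 s.f.). Final answer: 320.6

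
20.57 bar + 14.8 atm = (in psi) 515.8. Check: 1 bar = 100000 Pa, so 20.57 bar = 20.57 * 100000 = 2057000 Pa. 1 atm = 101325 Pa, so 14.8 atm = 14.8 * 101325 = 1499610 Pa. Sum: 2057000 + 1499610 = 3556610 Pa. 1 psi = 6894.7573 Pa, so 3556610 Pa = 3556610 / 6894.7573 = 515.84267 psi ≈ 515.8 psi (4 s.f.).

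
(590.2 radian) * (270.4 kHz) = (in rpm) 1.524e+09. Check: 590.2 radian = 590.2 rad. 1 kHz = 1000 Hz, so 270.4 kHz = 270.4 * 1000 = 270400 Hz. Combine: 590.2 rad * 270400 Hz = 1.5959008e+08 rad/s. 1 rpm = 0.10471976 rad/s, so 1.5959008e+08 rad/s = 1.5959008e+08 / 0.10471976 = 1.523973e+09 rpm ≈ 1.524e+09 rpm (4 s.f.).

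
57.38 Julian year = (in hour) 5.03e+05. Check: 1 Julian year = 31557600 s, so 57.38 Julian year = 57.38 * 31557600 = 1.8107751e+09 s. 1 hour = 3600 s, so 1.8107751e+09 s = 1.8107751e+09 / 3600 = 502993.08 hour ≈ 5.03e+05 hour (4 s.f.).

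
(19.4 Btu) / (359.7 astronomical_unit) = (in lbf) 1 Btu = 1055.0559 J, so 19.4 Btu = 19.4 * 1055.0559 = 20468.084 J. 1 astronomical_unit = 1.4959787e+11 m, so 359.7 astronomical_unit = 359.7 * 1.4959787e+11 = 5.3810354e+13 m. Combine: 20468.084 J / 5.3810354e+13 m = 3.8037444e-10 N. 1 lbf = 4.4482216 N, so 3.8037444e-10 N = 3.8037444e-10 / 4.4482216 = 8.5511577e-11 lbf ≈ 8.551e-11 lbf (4 s.f.). Final answer: 8.551e-11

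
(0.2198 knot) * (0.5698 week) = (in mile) 1 knot = 0.51444444 m/s, so 0.2198 knot = 0.2198 * 0.51444444 = 0.11307489 m/s. 1 week = 604800 s, so 0.5698 week = 0.5698 * 604800 = 344615.04 s. Combine: 0.11307489 m/s * 344615.04 s = 38967.307 m. 1 mile = 1609.344 m, so 38967.307 m = 38967.307 / 1609.344 = 24.213162 mile ≈ 24.21 mile (4 s.f.). Final answer: 24.21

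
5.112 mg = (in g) 1 mg = 1e-06 kg, so 5.112 mg = 5.112 * 1e-06 = 5.112e-06 kg. 1 g = 0.001 kg, so 5.112e-06 kg = 5.112e-06 / 0.001 = 0.005112 g. Final answer: 0.005112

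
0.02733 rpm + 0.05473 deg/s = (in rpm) 1 rpm = 0.10471976 rad/s, so 0.02733 rpm = 0.02733 * 0.10471976 = 0.0028619909 rad/s. 1 deg/s = 0.017453293 rad/s, so 0.05473 deg/s = 0.05473 * 0.017453293 = 0.0009552187 rad/s. Sum: 0.0028619909 + 0.0009552187 = 0.0038172096 rad/s. 1 rpm = 0.10471976 rad/s, so 0.0038172096 rad/s = 0.0038172096 / 0.10471976 = 0.036451667 rpm ≈ 0.03645 rpm (4 s.f.). Final answer: 0.03645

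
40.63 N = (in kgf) 1 kgf = 9.80665 N, so 40.63 N = 40.63 / 9.80665 = 4.143107 kgf ≈ 4.143 kgf (4 s.f.). Final answer: 4.143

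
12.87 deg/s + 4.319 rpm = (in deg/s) 1 deg/s = 0.017453293 rad/s, so 12.87 deg/s = 12.87 * 0.017453293 = 0.22462387 rad/s. 1 rpm = 0.10471976 rad/s, so 4.319 rpm = 4.319 * 0.10471976 = 0.45228462 rad/s. Sum: 0.22462387 + 0.45228462 = 0.6769085 rad/s. 1 deg/s = 0.017453293 rad/s, so 0.6769085 rad/s = 0.6769085 / 0.017453293 = 38.784 deg/s ≈ 38.78 deg/s (4 s.f.). Final answer: 38.78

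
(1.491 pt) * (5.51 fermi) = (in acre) 1 pt = 0.00035277778 m, so 1.491 pt = 1.491 * 0.00035277778 = 0.00052599167 m. 1 fermi = 1e-15 m, so 5.51 fermi = 5.51 * 1e-15 = 5.51e-15 m. Combine: 0.00052599167 m * 5.51e-15 m = 2.8982141e-18 m^2. 1 acre = 4046.8564 m^2, so 2.8982141e-18 m^2 = 2.8982141e-18 / 4046.8564 = 7.161643e-22 acre ≈ 7.162e-22 acre (4 s.f.). Final answer: 7.162e-22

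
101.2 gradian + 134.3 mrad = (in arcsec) 3.556e+05. Check: 1 gradian = 0.015707963 rad, so 101.2 gradian = 101.2 * 0.015707963 = 1.5896459 rad. 1 mrad = 0.001 rad, so 134.3 mrad = 134.3 * 0.001 = 0.1343 rad. Sum: 1.5896459 + 0.1343 = 1.7239459 rad. 1 arcsec = 4.8481368e-06 rad, so 1.7239459 rad = 1.7239459 / 4.8481368e-06 = 355589.36 arcsec ≈ 3.556e+05 arcsec (4 s.f.).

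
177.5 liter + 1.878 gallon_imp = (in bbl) 1.17. Check: 1 liter = 0.001 m^3, so 177.5 liter = 177.5 * 0.001 = 0.1775 m^3. 1 gallon_imp = 0.00454609 m^3, so 1.878 gallon_imp = 1.878 * 0.00454609 = 0.008537557 m^3. Sum: 0.1775 + 0.008537557 = 0.18603756 m^3. 1 bbl = 0.15898729 m^3, so 0.18603756 m^3 = 0.18603756 / 0.15898729 = 1.170141 bbl ≈ 1.17 bbl (4 s.f.).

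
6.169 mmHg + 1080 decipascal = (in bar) 0.009305. Check: 1 mmHg = 133.32237 Pa, so 6.169 mmHg = 6.169 * 133.32237 = 822.46569 Pa. 1 decipascal = 0.1 Pa, so 1080 decipascal = 1080 * 0.1 = 108 Pa. Sum: 822.46569 + 108 = 930.46569 Pa. 1 bar = 100000 Pa, so 930.46569 Pa = 930.46569 / 100000 = 0.0093046569 bar ≈ 0.009305 bar (4 s.f.).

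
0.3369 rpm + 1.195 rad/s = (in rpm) 11.75. Check: 1 rpm = 0.10471976 rad/s, so 0.3369 rpm = 0.3369 * 0.10471976 = 0.035280085 rad/s. 1.195 rad/s is already in rad/s. Sum: 0.035280085 + 1.195 = 1.2302801 rad/s. 1 rpm = 0.10471976 rad/s, so 1.2302801 rad/s = 1.2302801 / 0.10471976 = 11.748309 rpm ≈ 11.75 rpm (4 s.f.).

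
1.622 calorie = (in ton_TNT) 1 calorie = 4.184 J, so 1.622 calorie = 1.622 * 4.184 = 6.786448 J. 1 ton_TNT = 4.184e+09 J, so 6.786448 J = 6.786448 / 4.184e+09 = 1.622e-09 ton_TNT. Final answer: 1.622e-09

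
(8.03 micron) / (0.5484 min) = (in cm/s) 2.44e-05. Check: 1 micron = 1e-06 m, so 8.03 micron = 8.03 * 1e-06 = 8.03e-06 m. 1 min = 60 s, so 0.5484 min = 0.5484 * 60 = 32.904 s. Combine: 8.03e-06 m / 32.904 s = 2.4404328e-07 m/s. 1 cm/s = 0.01 m/s, so 2.4404328e-07 m/s = 2.4404328e-07 / 0.01 = 2.4404328e-05 cm/s ≈ 2.44e-05 cm/s (4 s.f.).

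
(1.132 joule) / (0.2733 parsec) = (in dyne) 1.342e-11. Check: 1.132 joule = 1.132 J. 1 parsec = 3.0856776e+16 m, so 0.2733 parsec = 0.2733 * 3.0856776e+16 = 8.4331568e+15 m. Combine: 1.132 J / 8.4331568e+15 m = 1.3423206e-16 N. 1 dyne = 1e-05 N, so 1.3423206e-16 N = 1.3423206e-16 / 1e-05 = 1.3423206e-11 dyne ≈ 1.342e-11 dyne (4 s.f.).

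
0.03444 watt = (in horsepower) 4.618e-05. Check: 0.03444 watt = 0.03444 W. 1 horsepower = 745.69987 W, so 0.03444 W = 0.03444 / 745.69987 = 4.6184801e-05 horsepower ≈ 4.618e-05 horsepower (4 s.f.).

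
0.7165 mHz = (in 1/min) 0.04299. Check: 1 mHz = 0.001 Hz, so 0.7165 mHz = 0.7165 * 0.001 = 0.0007165 Hz. 1 1/min = 0.016666667 Hz, so 0.0007165 Hz = 0.0007165 / 0.016666667 = 0.04299 1/min.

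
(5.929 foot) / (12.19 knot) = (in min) 1 foot = 0.3048 m, so 5.929 foot = 5.929 * 0.3048 = 1.8071592 m. 1 knot = 0.51444444 m/s, so 12.19 knot = 12.19 * 0.51444444 = 6.2710778 m/s. Combine: 1.8071592 m / 6.2710778 m/s = 0.28817362 s. 1 min = 60 s, so 0.28817362 s = 0.28817362 / 60 = 0.0048028937 min ≈ 0.004803 min (4 s.f.). Final answer: 0.004803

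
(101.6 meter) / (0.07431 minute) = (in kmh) 82.03. Check: 101.6 meter = 101.6 m. 1 minute = 60 s, so 0.07431 minute = 0.07431 * 60 = 4.4586 s. Combine: 101.6 m / 4.4586 s = 22.787422 m/s. 1 kmh = 0.27777778 m/s, so 22.787422 m/s = 22.787422 / 0.27777778 = 82.034719 kmh ≈ 82.03 kmh (4 s.f.).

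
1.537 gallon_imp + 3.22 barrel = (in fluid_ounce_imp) 1 gallon_imp = 0.00454609 m^3, so 1.537 gallon_imp = 1.537 * 0.00454609 = 0.0069873403 m^3. 1 barrel = 0.15898729 m^3, so 3.22 barrel = 3.22 * 0.15898729 = 0.51193909 m^3. Sum: 0.0069873403 + 0.51193909 = 0.51892643 m^3. 1 fluid_ounce_imp = 2.8413063e-05 m^3, so 0.51892643 m^3 = 0.51892643 / 2.8413063e-05 = 18263.657 fluid_ounce_imp ≈ 1.826e+04 fluid_ounce_imp (4 s.f.). Final answer: 1.826e+04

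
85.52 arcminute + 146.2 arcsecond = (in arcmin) 1 arcminute = 0.00029088821 rad, so 85.52 arcminute = 85.52 * 0.00029088821 = 0.02487676 rad. 1 arcsecond = 4.8481368e-06 rad, so 146.2 arcsecond = 146.2 * 4.8481368e-06 = 0.0007087976 rad. Sum: 0.02487676 + 0.0007087976 = 0.025585557 rad. 1 arcmin = 0.00029088821 rad, so 0.025585557 rad = 0.025585557 / 0.00029088821 = 87.956667 arcmin ≈ 87.96 arcmin (4 s.f.). Final answer: 87.96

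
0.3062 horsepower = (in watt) 228.3. Check: 1 horsepower = 745.69987 W, so 0.3062 horsepower = 0.3062 * 745.69987 = 228.3333 W. 228.3333 W = 228.3333 watt ≈ 228.3 watt (4 s.f.).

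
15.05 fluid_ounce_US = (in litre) 0.4451. Check: 1 fluid_ounce_US = 2.957353e-05 m^3, so 15.05 fluid_ounce_US = 15.05 * 2.957353e-05 = 0.00044508162 m^3. 1 litre = 0.001 m^3, so 0.00044508162 m^3 = 0.00044508162 / 0.001 = 0.44508162 litre ≈ 0.4451 litre (4 s.f.).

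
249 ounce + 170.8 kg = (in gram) 1 ounce = 0.028349523 kg, so 249 ounce = 249 * 0.028349523 = 7.0590313 kg. 170.8 kg is already in kg. Sum: 7.0590313 + 170.8 = 177.85903 kg. 1 gram = 0.001 kg, so 177.85903 kg = 177.85903 / 0.001 = 177859.03 gram ≈ 1.779e+05 gram (4 s.f.). Final answer: 1.779e+05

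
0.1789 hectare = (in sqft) 1.926e+04. Check: 1 hectare = 10000 m^2, so 0.1789 hectare = 0.1789 * 10000 = 1789 m^2. 1 sqft = 0.09290304 m^2, so 1789 m^2 = 1789 / 0.09290304 = 19256.636 sqft ≈ 1.926e+04 sqft (4 s.f.).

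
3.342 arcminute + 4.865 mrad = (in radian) 1 arcminute = 0.00029088821 rad, so 3.342 arcminute = 3.342 * 0.00029088821 = 0.00097214839 rad. 1 mrad = 0.001 rad, so 4.865 mrad = 4.865 * 0.001 = 0.004865 rad. Sum: 0.00097214839 + 0.004865 = 0.0058371484 rad. 0.0058371484 rad = 0.0058371484 radian ≈ 0.005837 radian (4 s.f.). Final answer: 0.005837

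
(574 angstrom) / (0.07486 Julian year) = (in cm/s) 2.43e-12. Check: 1 angstrom = 1e-10 m, so 574 angstrom = 574 * 1e-10 = 5.74e-08 m. 1 Julian year = 31557600 s, so 0.07486 Julian year = 0.07486 * 31557600 = 2362401.9 s. Combine: 5.74e-08 m / 2362401.9 s = 2.4297305e-14 m/s. 1 cm/s = 0.01 m/s, so 2.4297305e-14 m/s = 2.4297305e-14 / 0.01 = 2.4297305e-12 cm/s ≈ 2.43e-12 cm/s (4 s.f.).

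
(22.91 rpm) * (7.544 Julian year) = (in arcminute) 1 rpm = 0.10471976 rad/s, so 22.91 rpm = 22.91 * 0.10471976 = 2.3991296 rad/s. 1 Julian year = 31557600 s, so 7.544 Julian year = 7.544 * 31557600 = 2.3807053e+08 s. Combine: 2.3991296 rad/s * 2.3807053e+08 s = 5.7116206e+08 rad. 1 arcminute = 0.00029088821 rad, so 5.7116206e+08 rad = 5.7116206e+08 / 0.00029088821 = 1.9635105e+12 arcminute ≈ 1.964e+12 arcminute (4 s.f.). Final answer: 1.964e+12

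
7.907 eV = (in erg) 1.267e-11. Check: 1 eV = 1.6021766e-19 J, so 7.907 eV = 7.907 * 1.6021766e-19 = 1.2668411e-18 J. 1 erg = 1e-07 J, so 1.2668411e-18 J = 1.2668411e-18 / 1e-07 = 1.2668411e-11 erg ≈ 1.267e-11 erg (4 s.f.).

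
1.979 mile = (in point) 9.028e+06. Check: 1 mile = 1609.344 m, so 1.979 mile = 1.979 * 1609.344 = 3184.8918 m. 1 point = 0.00035277778 m, so 3184.8918 m = 3184.8918 / 0.00035277778 = 9028039.7 point ≈ 9.028e+06 point (4 s.f.).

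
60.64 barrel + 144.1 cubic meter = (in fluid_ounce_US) 5.199e+06. Check: 1 barrel = 0.15898729 m^3, so 60.64 barrel = 60.64 * 0.15898729 = 9.6409896 m^3. 144.1 cubic meter = 144.1 m^3. Sum: 9.6409896 + 144.1 = 153.74099 m^3. 1 fluid_ounce_US = 2.957353e-05 m^3, so 153.74099 m^3 = 153.74099 / 2.957353e-05 = 5198601.3 fluid_ounce_US ≈ 5.199e+06 fluid_ounce_US (4 s.f.).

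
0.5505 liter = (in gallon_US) 1 liter = 0.001 m^3, so 0.5505 liter = 0.5505 * 0.001 = 0.0005505 m^3. 1 gallon_US = 0.0037854118 m^3, so 0.0005505 m^3 = 0.0005505 / 0.0037854118 = 0.14542671 gallon_US ≈ 0.1454 gallon_US (4 s.f.). Final answer: 0.1454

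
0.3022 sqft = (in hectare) 2.808e-06. Check: 1 sqft = 0.09290304 m^2, so 0.3022 sqft = 0.3022 * 0.09290304 = 0.028075299 m^2. 1 hectare = 10000 m^2, so 0.028075299 m^2 = 0.028075299 / 10000 = 2.8075299e-06 hectare ≈ 2.808e-06 hectare (4 s.f.).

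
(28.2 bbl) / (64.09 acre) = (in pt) 1 bbl = 0.15898729 m^3, so 28.2 bbl = 28.2 * 0.15898729 = 4.4834417 m^3. 1 acre = 4046.8564 m^2, so 64.09 acre = 64.09 * 4046.8564 = 259363.03 m^2. Combine: 4.4834417 m^3 / 259363.03 m^2 = 1.7286356e-05 m. 1 pt = 0.00035277778 m, so 1.7286356e-05 m = 1.7286356e-05 / 0.00035277778 = 0.049000695 pt ≈ 0.049 pt (4 s.f.). Final answer: 0.049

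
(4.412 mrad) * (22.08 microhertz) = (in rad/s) 1 mrad = 0.001 rad, so 4.412 mrad = 4.412 * 0.001 = 0.004412 rad. 1 microhertz = 1e-06 Hz, so 22.08 microhertz = 22.08 * 1e-06 = 2.208e-05 Hz. Combine: 0.004412 rad * 2.208e-05 Hz = 9.741696e-08 rad/s. Result: 9.741696e-08 rad/s ≈ 9.742e-08 rad/s (4 s.f.). Final answer: 9.742e-08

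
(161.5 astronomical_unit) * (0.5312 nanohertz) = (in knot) 1 astronomical_unit = 1.4959787e+11 m, so 161.5 astronomical_unit = 161.5 * 1.4959787e+11 = 2.4160056e+13 m. 1 nanohertz = 1e-09 Hz, so 0.5312 nanohertz = 0.5312 * 1e-09 = 5.312e-10 Hz. Combine: 2.4160056e+13 m * 5.312e-10 Hz = 12833.822 m/s. 1 knot = 0.51444444 m/s, so 12833.822 m/s = 12833.822 / 0.51444444 = 24946.954 knot ≈ 2.495e+04 knot (4 s.f.). Final answer: 2.495e+04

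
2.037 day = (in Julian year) 0.005577. Check: 1 day = 86400 s, so 2.037 day = 2.037 * 86400 = 175996.8 s. 1 Julian year = 31557600 s, so 175996.8 s = 175996.8 / 31557600 = 0.0055770021 Julian year ≈ 0.005577 Julian year (4 s.f.).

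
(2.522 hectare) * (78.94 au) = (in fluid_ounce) 1 hectare = 10000 m^2, so 2.522 hectare = 2.522 * 10000 = 25220 m^2. 1 au = 1.4959787e+11 m, so 78.94 au = 78.94 * 1.4959787e+11 = 1.1809256e+13 m. Combine: 25220 m^2 * 1.1809256e+13 m = 2.9782943e+17 m^3. 1 fluid_ounce = 2.957353e-05 m^3, so 2.9782943e+17 m^3 = 2.9782943e+17 / 2.957353e-05 = 1.0070811e+22 fluid_ounce ≈ 1.007e+22 fluid_ounce (4 s.f.). Final answer: 1.007e+22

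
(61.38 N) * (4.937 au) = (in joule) 4.533e+13. Check: 61.38 N is already in N. 1 au = 1.4959787e+11 m, so 4.937 au = 4.937 * 1.4959787e+11 = 7.3856469e+11 m. Combine: 61.38 N * 7.3856469e+11 m = 4.5333101e+13 J. 4.5333101e+13 J = 4.5333101e+13 joule ≈ 4.533e+13 joule (4 s.f.).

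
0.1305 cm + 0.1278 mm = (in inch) 0.05641. Check: 1 cm = 0.01 m, so 0.1305 cm = 0.1305 * 0.01 = 0.001305 m. 1 mm = 0.001 m, so 0.1278 mm = 0.1278 * 0.001 = 0.0001278 m. Sum: 0.001305 + 0.0001278 = 0.0014328 m. 1 inch = 0.0254 m, so 0.0014328 m = 0.0014328 / 0.0254 = 0.056409449 inch ≈ 0.05641 inch (4 s.f.).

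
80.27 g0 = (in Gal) 7.872e+04. Check: 1 g0 = 9.80665 m/s^2, so 80.27 g0 = 80.27 * 9.80665 = 787.1798 m/s^2. 1 Gal = 0.01 m/s^2, so 787.1798 m/s^2 = 787.1798 / 0.01 = 78717.98 Gal ≈ 7.872e+04 Gal (4 s.f.).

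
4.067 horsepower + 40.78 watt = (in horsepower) 4.122. Check: 1 horsepower = 745.69987 W, so 4.067 horsepower = 4.067 * 745.69987 = 3032.7614 W. 40.78 watt = 40.78 W. Sum: 3032.7614 + 40.78 = 3073.5414 W. 1 horsepower = 745.69987 W, so 3073.5414 W = 3073.5414 / 745.69987 = 4.1216869 horsepower ≈ 4.122 horsepower (4 s.f.).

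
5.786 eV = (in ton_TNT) 1 eV = 1.6021766e-19 J, so 5.786 eV = 5.786 * 1.6021766e-19 = 9.270194e-19 J. 1 ton_TNT = 4.184e+09 J, so 9.270194e-19 J = 9.270194e-19 / 4.184e+09 = 2.2156295e-28 ton_TNT ≈ 2.216e-28 ton_TNT (4 s.f.). Final answer: 2.216e-28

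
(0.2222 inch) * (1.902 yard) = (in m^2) 1 inch = 0.0254 m, so 0.2222 inch = 0.2222 * 0.0254 = 0.00564388 m. 1 yard = 0.9144 m, so 1.902 yard = 1.902 * 0.9144 = 1.7391888 m. Combine: 0.00564388 m * 1.7391888 m = 0.0098157729 m^2. Result: 0.0098157729 m^2 ≈ 0.009816 m^2 (4 s.f.). Final answer: 0.009816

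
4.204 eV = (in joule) 6.736e-19. Check: 1 eV = 1.6021766e-19 J, so 4.204 eV = 4.204 * 1.6021766e-19 = 6.7355506e-19 J. 6.7355506e-19 J = 6.7355506e-19 joule ≈ 6.736e-19 joule (4 s.f.).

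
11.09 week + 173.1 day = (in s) 1 week = 604800 s, so 11.09 week = 11.09 * 604800 = 6707232 s. 1 day = 86400 s, so 173.1 day = 173.1 * 86400 = 14955840 s. Sum: 6707232 + 14955840 = 21663072 s. Result: 21663072 s ≈ 2.166e+07 s (4 s.f.). Final answer: 2.166e+07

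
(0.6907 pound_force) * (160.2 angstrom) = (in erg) 0.4922. Check: 1 pound_force = 4.4482216 N, so 0.6907 pound_force = 0.6907 * 4.4482216 = 3.0723867 N. 1 angstrom = 1e-10 m, so 160.2 angstrom = 160.2 * 1e-10 = 1.602e-08 m. Combine: 3.0723867 N * 1.602e-08 m = 4.9219634e-08 J. 1 erg = 1e-07 J, so 4.9219634e-08 J = 4.9219634e-08 / 1e-07 = 0.49219634 erg ≈ 0.4922 erg (4 s.f.).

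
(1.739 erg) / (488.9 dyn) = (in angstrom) 1 erg = 1e-07 J, so 1.739 erg = 1.739 * 1e-07 = 1.739e-07 J. 1 dyn = 1e-05 N, so 488.9 dyn = 488.9 * 1e-05 = 0.004889 N. Combine: 1.739e-07 J / 0.004889 N = 3.5569646e-05 m. 1 angstrom = 1e-10 m, so 3.5569646e-05 m = 3.5569646e-05 / 1e-10 = 355696.46 angstrom ≈ 3.557e+05 angstrom (4 s.f.). Final answer: 3.557e+05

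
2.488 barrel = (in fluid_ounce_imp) 1.392e+04. Check: 1 barrel = 0.15898729 m^3, so 2.488 barrel = 2.488 * 0.15898729 = 0.39556039 m^3. 1 fluid_ounce_imp = 2.8413063e-05 m^3, so 0.39556039 m^3 = 0.39556039 / 2.8413063e-05 = 13921.779 fluid_ounce_imp ≈ 1.392e+04 fluid_ounce_imp (4 s.f.).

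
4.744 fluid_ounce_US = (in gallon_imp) 1 fluid_ounce_US = 2.957353e-05 m^3, so 4.744 fluid_ounce_US = 4.744 * 2.957353e-05 = 0.00014029682 m^3. 1 gallon_imp = 0.00454609 m^3, so 0.00014029682 m^3 = 0.00014029682 / 0.00454609 = 0.030860987 gallon_imp ≈ 0.03086 gallon_imp (4 s.f.). Final answer: 0.03086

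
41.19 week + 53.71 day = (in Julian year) 0.9365. Check: 1 week = 604800 s, so 41.19 week = 41.19 * 604800 = 24911712 s. 1 day = 86400 s, so 53.71 day = 53.71 * 86400 = 4640544 s. Sum: 24911712 + 4640544 = 29552256 s. 1 Julian year = 31557600 s, so 29552256 s = 29552256 / 31557600 = 0.93645448 Julian year ≈ 0.9365 Julian year (4 s.f.).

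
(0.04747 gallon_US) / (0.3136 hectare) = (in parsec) 1 gallon_US = 0.0037854118 m^3, so 0.04747 gallon_US = 0.04747 * 0.0037854118 = 0.0001796935 m^3. 1 hectare = 10000 m^2, so 0.3136 hectare = 0.3136 * 10000 = 3136 m^2. Combine: 0.0001796935 m^3 / 3136 m^2 = 5.7300222e-08 m. 1 parsec = 3.0856776e+16 m, so 5.7300222e-08 m = 5.7300222e-08 / 3.0856776e+16 = 1.8569737e-24 parsec ≈ 1.857e-24 parsec (4 s.f.). Final answer: 1.857e-24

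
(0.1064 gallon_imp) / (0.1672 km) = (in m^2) 2.893e-06. Check: 1 gallon_imp = 0.00454609 m^3, so 0.1064 gallon_imp = 0.1064 * 0.00454609 = 0.00048370398 m^3. 1 km = 1000 m, so 0.1672 km = 0.1672 * 1000 = 167.2 m. Combine: 0.00048370398 m^3 / 167.2 m = 2.8929664e-06 m^2. Result: 2.8929664e-06 m^2 ≈ 2.893e-06 m^2 (4 s.f.).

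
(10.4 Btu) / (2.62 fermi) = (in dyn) 1 Btu = 1055.0559 J, so 10.4 Btu = 10.4 * 1055.0559 = 10972.581 J. 1 fermi = 1e-15 m, so 2.62 fermi = 2.62 * 1e-15 = 2.62e-15 m. Combine: 10972.581 J / 2.62e-15 m = 4.188008e+18 N. 1 dyn = 1e-05 N, so 4.188008e+18 N = 4.188008e+18 / 1e-05 = 4.188008e+23 dyn ≈ 4.188e+23 dyn (4 s.f.). Final answer: 4.188e+23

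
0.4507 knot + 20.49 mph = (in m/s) 1 knot = 0.51444444 m/s, so 0.4507 knot = 0.4507 * 0.51444444 = 0.23186011 m/s. 1 mph = 0.44704 m/s, so 20.49 mph = 20.49 * 0.44704 = 9.1598496 m/s. Sum: 0.23186011 + 9.1598496 = 9.3917097 m/s. Result: 9.3917097 m/s ≈ 9.392 m/s (4 s.f.). Final answer: 9.392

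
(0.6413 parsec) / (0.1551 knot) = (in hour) 1 parsec = 3.0856776e+16 m, so 0.6413 parsec = 0.6413 * 3.0856776e+16 = 1.978845e+16 m. 1 knot = 0.51444444 m/s, so 0.1551 knot = 0.1551 * 0.51444444 = 0.079790333 m/s. Combine: 1.978845e+16 m / 0.079790333 m/s = 2.4800561e+17 s. 1 hour = 3600 s, so 2.4800561e+17 s = 2.4800561e+17 / 3600 = 6.8890447e+13 hour ≈ 6.889e+13 hour (4 s.f.). Final answer: 6.889e+13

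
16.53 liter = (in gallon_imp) 3.636. Check: 1 liter = 0.001 m^3, so 16.53 liter = 16.53 * 0.001 = 0.01653 m^3. 1 gallon_imp = 0.00454609 m^3, so 0.01653 m^3 = 0.01653 / 0.00454609 = 3.6360917 gallon_imp ≈ 3.636 gallon_imp (4 s.f.).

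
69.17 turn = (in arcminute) 1.494e+06. Check: 1 turn = 6.2831853 rad, so 69.17 turn = 69.17 * 6.2831853 = 434.60793 rad. 1 arcminute = 0.00029088821 rad, so 434.60793 rad = 434.60793 / 0.00029088821 = 1494072 arcminute ≈ 1.494e+06 arcminute (4 s.f.).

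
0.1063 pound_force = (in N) 0.4728. Check: 1 pound_force = 4.4482216 N, so 0.1063 pound_force = 0.1063 * 4.4482216 = 0.47284596 N. Result: 0.47284596 N ≈ 0.4728 N (4 s.f.).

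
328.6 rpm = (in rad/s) 1 rpm = 0.10471976 rad/s, so 328.6 rpm = 328.6 * 0.10471976 = 34.410912 rad/s. Result: 34.410912 rad/s ≈ 34.41 rad/s (4 s.f.). Final answer: 34.41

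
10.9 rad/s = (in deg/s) 1 deg/s = 0.017453293 rad/s, so 10.9 rad/s = 10.9 / 0.017453293 = 624.524 deg/s ≈ 624.5 deg/s (4 s.f.). Final answer: 624.5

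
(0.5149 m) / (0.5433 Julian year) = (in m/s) 3.003e-08. Check: 0.5149 m is already in m. 1 Julian year = 31557600 s, so 0.5433 Julian year = 0.5433 * 31557600 = 17145244 s. Combine: 0.5149 m / 17145244 s = 3.0031652e-08 m/s. Result: 3.0031652e-08 m/s ≈ 3.003e-08 m/s (4 s.f.).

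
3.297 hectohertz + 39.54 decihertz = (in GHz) 3.337e-07. Check: 1 hectohertz = 100 Hz, so 3.297 hectohertz = 3.297 * 100 = 329.7 Hz. 1 decihertz = 0.1 Hz, so 39.54 decihertz = 39.54 * 0.1 = 3.954 Hz. Sum: 329.7 + 3.954 = 333.654 Hz. 1 GHz = 1e+09 Hz, so 333.654 Hz = 333.654 / 1e+09 = 3.33654e-07 GHz ≈ 3.337e-07 GHz (4 s.f.).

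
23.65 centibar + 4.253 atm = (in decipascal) 4.546e+06. Check: 1 centibar = 1000 Pa, so 23.65 centibar = 23.65 * 1000 = 23650 Pa. 1 atm = 101325 Pa, so 4.253 atm = 4.253 * 101325 = 430935.23 Pa. Sum: 23650 + 430935.23 = 454585.23 Pa. 1 decipascal = 0.1 Pa, so 454585.23 Pa = 454585.23 / 0.1 = 4545852.2 decipascal ≈ 4.546e+06 decipascal (4 s.f.).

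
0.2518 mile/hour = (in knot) 0.2188. Check: 1 mile/hour = 0.44704 m/s, so 0.2518 mile/hour = 0.2518 * 0.44704 = 0.11256467 m/s. 1 knot = 0.51444444 m/s, so 0.11256467 m/s = 0.11256467 / 0.51444444 = 0.21880822 knot ≈ 0.2188 knot (4 s.f.).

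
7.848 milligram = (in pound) 1.73e-05. Check: 1 milligram = 1e-06 kg, so 7.848 milligram = 7.848 * 1e-06 = 7.848e-06 kg. 1 pound = 0.45359237 kg, so 7.848e-06 kg = 7.848e-06 / 0.45359237 = 1.7301878e-05 pound ≈ 1.73e-05 pound (4 s.f.).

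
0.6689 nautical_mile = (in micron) 1 nautical_mile = 1852 m, so 0.6689 nautical_mile = 0.6689 * 1852 = 1238.8028 m. 1 micron = 1e-06 m, so 1238.8028 m = 1238.8028 / 1e-06 = 1.2388028e+09 micron ≈ 1.239e+09 micron (4 s.f.). Final answer: 1.239e+09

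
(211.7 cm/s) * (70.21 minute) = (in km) 8.918. Check: 1 cm/s = 0.01 m/s, so 211.7 cm/s = 211.7 * 0.01 = 2.117 m/s. 1 minute = 60 s, so 70.21 minute = 70.21 * 60 = 4212.6 s. Combine: 2.117 m/s * 4212.6 s = 8918.0742 m. 1 km = 1000 m, so 8918.0742 m = 8918.0742 / 1000 = 8.9180742 km ≈ 8.918 km (4 s.f.).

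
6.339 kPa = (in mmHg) 47.55. Check: 1 kPa = 1000 Pa, so 6.339 kPa = 6.339 * 1000 = 6339 Pa. 1 mmHg = 133.32237 Pa, so 6339 Pa = 6339 / 133.32237 = 47.54641 mmHg ≈ 47.55 mmHg (4 s.f.).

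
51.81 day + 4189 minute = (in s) 4.728e+06. Check: 1 day = 86400 s, so 51.81 day = 51.81 * 86400 = 4476384 s. 1 minute = 60 s, so 4189 minute = 4189 * 60 = 251340 s. Sum: 4476384 + 251340 = 4727724 s. Result: 4727724 s ≈ 4.728e+06 s (4 s.f.).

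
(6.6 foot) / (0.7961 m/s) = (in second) 1 foot = 0.3048 m, so 6.6 foot = 6.6 * 0.3048 = 2.01168 m. 0.7961 m/s is already in m/s. Combine: 2.01168 m / 0.7961 m/s = 2.5269187 s. 2.5269187 s = 2.5269187 second ≈ 2.527 second (4 s.f.). Final answer: 2.527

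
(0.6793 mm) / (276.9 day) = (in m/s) 2.839e-11. Check: 1 mm = 0.001 m, so 0.6793 mm = 0.6793 * 0.001 = 0.0006793 m. 1 day = 86400 s, so 276.9 day = 276.9 * 86400 = 23924160 s. Combine: 0.0006793 m / 23924160 s = 2.8393891e-11 m/s. Result: 2.8393891e-11 m/s ≈ 2.839e-11 m/s (4 s.f.).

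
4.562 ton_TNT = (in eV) 1.191e+29. Check: 1 ton_TNT = 4.184e+09 J, so 4.562 ton_TNT = 4.562 * 4.184e+09 = 1.9087408e+10 J. 1 eV = 1.6021766e-19 J, so 1.9087408e+10 J = 1.9087408e+10 / 1.6021766e-19 = 1.1913423e+29 eV ≈ 1.191e+29 eV (4 s.f.).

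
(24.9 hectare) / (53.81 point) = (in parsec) 4.251e-10. Check: 1 hectare = 10000 m^2, so 24.9 hectare = 24.9 * 10000 = 249000 m^2. 1 point = 0.00035277778 m, so 53.81 point = 53.81 * 0.00035277778 = 0.018982972 m. Combine: 249000 m^2 / 0.018982972 m = 13117019 m. 1 parsec = 3.0856776e+16 m, so 13117019 m = 13117019 / 3.0856776e+16 = 4.2509362e-10 parsec ≈ 4.251e-10 parsec (4 s.f.).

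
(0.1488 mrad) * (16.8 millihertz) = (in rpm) 1 mrad = 0.001 rad, so 0.1488 mrad = 0.1488 * 0.001 = 0.0001488 rad. 1 millihertz = 0.001 Hz, so 16.8 millihertz = 16.8 * 0.001 = 0.0168 Hz. Combine: 0.0001488 rad * 0.0168 Hz = 2.49984e-06 rad/s. 1 rpm = 0.10471976 rad/s, so 2.49984e-06 rad/s = 2.49984e-06 / 0.10471976 = 2.3871714e-05 rpm ≈ 2.387e-05 rpm (4 s.f.). Final answer: 2.387e-05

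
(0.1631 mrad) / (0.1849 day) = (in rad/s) 1 mrad = 0.001 rad, so 0.1631 mrad = 0.1631 * 0.001 = 0.0001631 rad. 1 day = 86400 s, so 0.1849 day = 0.1849 * 86400 = 15975.36 s. Combine: 0.0001631 rad / 15975.36 s = 1.0209473e-08 rad/s. Result: 1.0209473e-08 rad/s ≈ 1.021e-08 rad/s (4 s.f.). Final answer: 1.021e-08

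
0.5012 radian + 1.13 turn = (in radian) 0.5012 radian = 0.5012 rad. 1 turn = 6.2831853 rad, so 1.13 turn = 1.13 * 6.2831853 = 7.0999994 rad. Sum: 0.5012 + 7.0999994 = 7.6011994 rad. 7.6011994 rad = 7.6011994 radian ≈ 7.601 radian (4 s.f.). Final answer: 7.601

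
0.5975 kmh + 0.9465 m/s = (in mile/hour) 1 kmh = 0.27777778 m/s, so 0.5975 kmh = 0.5975 * 0.27777778 = 0.16597222 m/s. 0.9465 m/s is already in m/s. Sum: 0.16597222 + 0.9465 = 1.1124722 m/s. 1 mile/hour = 0.44704 m/s, so 1.1124722 m/s = 1.1124722 / 0.44704 = 2.4885295 mile/hour ≈ 2.489 mile/hour (4 s.f.). Final answer: 2.489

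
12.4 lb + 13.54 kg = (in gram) 1.916e+04. Check: 1 lb = 0.45359237 kg, so 12.4 lb = 12.4 * 0.45359237 = 5.6245454 kg. 13.54 kg is already in kg. Sum: 5.6245454 + 13.54 = 19.164545 kg. 1 gram = 0.001 kg, so 19.164545 kg = 19.164545 / 0.001 = 19164.545 gram ≈ 1.916e+04 gram (4 s.f.).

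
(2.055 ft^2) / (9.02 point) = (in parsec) 1.944e-15. Check: 1 ft^2 = 0.09290304 m^2, so 2.055 ft^2 = 2.055 * 0.09290304 = 0.19091575 m^2. 1 point = 0.00035277778 m, so 9.02 point = 9.02 * 0.00035277778 = 0.0031820556 m. Combine: 0.19091575 m^2 / 0.0031820556 m = 59.997616 m. 1 parsec = 3.0856776e+16 m, so 59.997616 m = 59.997616 / 3.0856776e+16 = 1.9443903e-15 parsec ≈ 1.944e-15 parsec (4 s.f.).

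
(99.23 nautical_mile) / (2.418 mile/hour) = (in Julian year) 1 nautical_mile = 1852 m, so 99.23 nautical_mile = 99.23 * 1852 = 183773.96 m. 1 mile/hour = 0.44704 m/s, so 2.418 mile/hour = 2.418 * 0.44704 = 1.0809427 m/s. Combine: 183773.96 m / 1.0809427 m/s = 170012.67 s. 1 Julian year = 31557600 s, so 170012.67 s = 170012.67 / 31557600 = 0.0053873765 Julian year ≈ 0.005387 Julian year (4 s.f.). Final answer: 0.005387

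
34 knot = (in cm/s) 1 knot = 0.51444444 m/s, so 34 knot = 34 * 0.51444444 = 17.491111 m/s. 1 cm/s = 0.01 m/s, so 17.491111 m/s = 17.491111 / 0.01 = 1749.1111 cm/s ≈ 1749 cm/s (4 s.f.). Final answer: 1749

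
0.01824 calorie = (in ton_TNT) 1 calorie = 4.184 J, so 0.01824 calorie = 0.01824 * 4.184 = 0.07631616 J. 1 ton_TNT = 4.184e+09 J, so 0.07631616 J = 0.07631616 / 4.184e+09 = 1.824e-11 ton_TNT. Final answer: 1.824e-11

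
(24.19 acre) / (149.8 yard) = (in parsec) 1 acre = 4046.8564 m^2, so 24.19 acre = 24.19 * 4046.8564 = 97893.457 m^2. 1 yard = 0.9144 m, so 149.8 yard = 149.8 * 0.9144 = 136.97712 m. Combine: 97893.457 m^2 / 136.97712 m = 714.67014 m. 1 parsec = 3.0856776e+16 m, so 714.67014 m = 714.67014 / 3.0856776e+16 = 2.3160882e-14 parsec ≈ 2.316e-14 parsec (4 s.f.). Final answer: 2.316e-14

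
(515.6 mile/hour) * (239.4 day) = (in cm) 4.768e+11. Check: 1 mile/hour = 0.44704 m/s, so 515.6 mile/hour = 515.6 * 0.44704 = 230.49382 m/s. 1 day = 86400 s, so 239.4 day = 239.4 * 86400 = 20684160 s. Combine: 230.49382 m/s * 20684160 s = 4.7675711e+09 m. 1 cm = 0.01 m, so 4.7675711e+09 m = 4.7675711e+09 / 0.01 = 4.7675711e+11 cm ≈ 4.768e+11 cm (4 s.f.).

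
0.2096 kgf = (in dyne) 2.055e+05. Check: 1 kgf = 9.80665 N, so 0.2096 kgf = 0.2096 * 9.80665 = 2.0554738 N. 1 dyne = 1e-05 N, so 2.0554738 N = 2.0554738 / 1e-05 = 205547.38 dyne ≈ 2.055e+05 dyne (4 s.f.).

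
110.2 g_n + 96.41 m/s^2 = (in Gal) 1.177e+05. Check: 1 g_n = 9.80665 m/s^2, so 110.2 g_n = 110.2 * 9.80665 = 1080.6928 m/s^2. 96.41 m/s^2 is already in m/s^2. Sum: 1080.6928 + 96.41 = 1177.1028 m/s^2. 1 Gal = 0.01 m/s^2, so 1177.1028 m/s^2 = 1177.1028 / 0.01 = 117710.28 Gal ≈ 1.177e+05 Gal (4 s.f.).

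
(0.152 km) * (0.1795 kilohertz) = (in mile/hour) 6.103e+04. Check: 1 km = 1000 m, so 0.152 km = 0.152 * 1000 = 152 m. 1 kilohertz = 1000 Hz, so 0.1795 kilohertz = 0.1795 * 1000 = 179.5 Hz. Combine: 152 m * 179.5 Hz = 27284 m/s. 1 mile/hour = 0.44704 m/s, so 27284 m/s = 27284 / 0.44704 = 61032.57 mile/hour ≈ 6.103e+04 mile/hour (4 s.f.).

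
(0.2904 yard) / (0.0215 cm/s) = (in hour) 1 yard = 0.9144 m, so 0.2904 yard = 0.2904 * 0.9144 = 0.26554176 m. 1 cm/s = 0.01 m/s, so 0.0215 cm/s = 0.0215 * 0.01 = 0.000215 m/s. Combine: 0.26554176 m / 0.000215 m/s = 1235.078 s. 1 hour = 3600 s, so 1235.078 s = 1235.078 / 3600 = 0.34307721 hour ≈ 0.3431 hour (4 s.f.). Final answer: 0.3431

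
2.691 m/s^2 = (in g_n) 1 g_n = 9.80665 m/s^2, so 2.691 m/s^2 = 2.691 / 9.80665 = 0.27440563 g_n ≈ 0.2744 g_n (4 s.f.). Final answer: 0.2744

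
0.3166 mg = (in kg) 1 mg = 1e-06 kg, so 0.3166 mg = 0.3166 * 1e-06 = 3.166e-07 kg. Result: 3.166e-07 kg. Final answer: 3.166e-07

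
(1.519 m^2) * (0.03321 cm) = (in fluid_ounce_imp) 17.75. Check: 1.519 m^2 is already in m^2. 1 cm = 0.01 m, so 0.03321 cm = 0.03321 * 0.01 = 0.0003321 m. Combine: 1.519 m^2 * 0.0003321 m = 0.0005044599 m^3. 1 fluid_ounce_imp = 2.8413063e-05 m^3, so 0.0005044599 m^3 = 0.0005044599 / 2.8413063e-05 = 17.754506 fluid_ounce_imp ≈ 17.75 fluid_ounce_imp (4 s.f.).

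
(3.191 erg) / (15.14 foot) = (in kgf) 7.051e-09. Check: 1 erg = 1e-07 J, so 3.191 erg = 3.191 * 1e-07 = 3.191e-07 J. 1 foot = 0.3048 m, so 15.14 foot = 15.14 * 0.3048 = 4.614672 m. Combine: 3.191e-07 J / 4.614672 m = 6.914901e-08 N. 1 kgf = 9.80665 N, so 6.914901e-08 N = 6.914901e-08 / 9.80665 = 7.0512367e-09 kgf ≈ 7.051e-09 kgf (4 s.f.).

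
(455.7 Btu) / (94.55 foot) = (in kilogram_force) 1 Btu = 1055.0559 J, so 455.7 Btu = 455.7 * 1055.0559 = 480788.95 J. 1 foot = 0.3048 m, so 94.55 foot = 94.55 * 0.3048 = 28.81884 m. Combine: 480788.95 J / 28.81884 m = 16683.147 N. 1 kilogram_force = 9.80665 N, so 16683.147 N = 16683.147 / 9.80665 = 1701.2076 kilogram_force ≈ 1701 kilogram_force (4 s.f.). Final answer: 1701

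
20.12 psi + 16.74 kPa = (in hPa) 1 psi = 6894.7573 Pa, so 20.12 psi = 20.12 * 6894.7573 = 138722.52 Pa. 1 kPa = 1000 Pa, so 16.74 kPa = 16.74 * 1000 = 16740 Pa. Sum: 138722.52 + 16740 = 155462.52 Pa. 1 hPa = 100 Pa, so 155462.52 Pa = 155462.52 / 100 = 1554.6252 hPa ≈ 1555 hPa (4 s.f.). Final answer: 1555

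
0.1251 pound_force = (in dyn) 5.565e+04. Check: 1 pound_force = 4.4482216 N, so 0.1251 pound_force = 0.1251 * 4.4482216 = 0.55647252 N. 1 dyn = 1e-05 N, so 0.55647252 N = 0.55647252 / 1e-05 = 55647.252 dyn ≈ 5.565e+04 dyn (4 s.f.).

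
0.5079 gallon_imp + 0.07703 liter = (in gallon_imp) 0.5248. Check: 1 gallon_imp = 0.00454609 m^3, so 0.5079 gallon_imp = 0.5079 * 0.00454609 = 0.0023089591 m^3. 1 liter = 0.001 m^3, so 0.07703 liter = 0.07703 * 0.001 = 7.703e-05 m^3. Sum: 0.0023089591 + 7.703e-05 = 0.0023859891 m^3. 1 gallon_imp = 0.00454609 m^3, so 0.0023859891 m^3 = 0.0023859891 / 0.00454609 = 0.52484423 gallon_imp ≈ 0.5248 gallon_imp (4 s.f.).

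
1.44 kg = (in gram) 1440. Check: 1 gram = 0.001 kg, so 1.44 kg = 1.44 / 0.001 = 1440 gram.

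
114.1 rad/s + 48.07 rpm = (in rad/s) 119.1. Check: 114.1 rad/s is already in rad/s. 1 rpm = 0.10471976 rad/s, so 48.07 rpm = 48.07 * 0.10471976 = 5.0338786 rad/s. Sum: 114.1 + 5.0338786 = 119.13388 rad/s. Result: 119.13388 rad/s ≈ 119.1 rad/s (4 s.f.).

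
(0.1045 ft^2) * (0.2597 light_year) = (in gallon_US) 1 ft^2 = 0.09290304 m^2, so 0.1045 ft^2 = 0.1045 * 0.09290304 = 0.0097083677 m^2. 1 light_year = 9.4607305e+15 m, so 0.2597 light_year = 0.2597 * 9.4607305e+15 = 2.4569517e+15 m. Combine: 0.0097083677 m^2 * 2.4569517e+15 m = 2.3852991e+13 m^3. 1 gallon_US = 0.0037854118 m^3, so 2.3852991e+13 m^3 = 2.3852991e+13 / 0.0037854118 = 6.3012935e+15 gallon_US ≈ 6.301e+15 gallon_US (4 s.f.). Final answer: 6.301e+15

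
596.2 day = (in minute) 1 day = 86400 s, so 596.2 day = 596.2 * 86400 = 51511680 s. 1 minute = 60 s, so 51511680 s = 51511680 / 60 = 858528 minute ≈ 8.585e+05 minute (4 s.f.). Final answer: 8.585e+05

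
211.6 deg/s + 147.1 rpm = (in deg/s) 1 deg/s = 0.017453293 rad/s, so 211.6 deg/s = 211.6 * 0.017453293 = 3.6931167 rad/s. 1 rpm = 0.10471976 rad/s, so 147.1 rpm = 147.1 * 0.10471976 = 15.404276 rad/s. Sum: 3.6931167 + 15.404276 = 19.097393 rad/s. 1 deg/s = 0.017453293 rad/s, so 19.097393 rad/s = 19.097393 / 0.017453293 = 1094.2 deg/s ≈ 1094 deg/s (4 s.f.). Final answer: 1094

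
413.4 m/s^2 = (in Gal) 1 Gal = 0.01 m/s^2, so 413.4 m/s^2 = 413.4 / 0.01 = 41340 Gal ≈ 4.134e+04 Gal (4 s.f.). Final answer: 4.134e+04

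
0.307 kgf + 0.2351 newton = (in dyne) 3.246e+05. Check: 1 kgf = 9.80665 N, so 0.307 kgf = 0.307 * 9.80665 = 3.0106415 N. 0.2351 newton = 0.2351 N. Sum: 3.0106415 + 0.2351 = 3.2457415 N. 1 dyne = 1e-05 N, so 3.2457415 N = 3.2457415 / 1e-05 = 324574.15 dyne ≈ 3.246e+05 dyne (4 s.f.).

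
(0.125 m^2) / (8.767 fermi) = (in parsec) 0.125 m^2 is already in m^2. 1 fermi = 1e-15 m, so 8.767 fermi = 8.767 * 1e-15 = 8.767e-15 m. Combine: 0.125 m^2 / 8.767e-15 m = 1.4258013e+13 m. 1 parsec = 3.0856776e+16 m, so 1.4258013e+13 m = 1.4258013e+13 / 3.0856776e+16 = 0.00046207073 parsec ≈ 0.0004621 parsec (4 s.f.). Final answer: 0.0004621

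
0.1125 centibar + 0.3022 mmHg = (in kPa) 0.1528. Check: 1 centibar = 1000 Pa, so 0.1125 centibar = 0.1125 * 1000 = 112.5 Pa. 1 mmHg = 133.32237 Pa, so 0.3022 mmHg = 0.3022 * 133.32237 = 40.29002 Pa. Sum: 112.5 + 40.29002 = 152.79002 Pa. 1 kPa = 1000 Pa, so 152.79002 Pa = 152.79002 / 1000 = 0.15279002 kPa ≈ 0.1528 kPa (4 s.f.).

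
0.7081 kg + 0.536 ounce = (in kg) 0.7233. Check: 0.7081 kg is already in kg. 1 ounce = 0.028349523 kg, so 0.536 ounce = 0.536 * 0.028349523 = 0.015195344 kg. Sum: 0.7081 + 0.015195344 = 0.72329534 kg. Result: 0.72329534 kg ≈ 0.7233 kg (4 s.f.).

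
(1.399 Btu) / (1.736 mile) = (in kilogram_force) 0.05387. Check: 1 Btu = 1055.0559 J, so 1.399 Btu = 1.399 * 1055.0559 = 1476.0231 J. 1 mile = 1609.344 m, so 1.736 mile = 1.736 * 1609.344 = 2793.8212 m. Combine: 1476.0231 J / 2793.8212 m = 0.52831697 N. 1 kilogram_force = 9.80665 N, so 0.52831697 N = 0.52831697 / 9.80665 = 0.053873338 kilogram_force ≈ 0.05387 kilogram_force (4 s.f.).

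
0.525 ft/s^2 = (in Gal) 1 ft/s^2 = 0.3048 m/s^2, so 0.525 ft/s^2 = 0.525 * 0.3048 = 0.16002 m/s^2. 1 Gal = 0.01 m/s^2, so 0.16002 m/s^2 = 0.16002 / 0.01 = 16.002 Gal ≈ 16 Gal (4 s.f.). Final answer: 16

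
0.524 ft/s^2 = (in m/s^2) 1 ft/s^2 = 0.3048 m/s^2, so 0.524 ft/s^2 = 0.524 * 0.3048 = 0.1597152 m/s^2. Result: 0.1597152 m/s^2 ≈ 0.1597 m/s^2 (4 s.f.). Final answer: 0.1597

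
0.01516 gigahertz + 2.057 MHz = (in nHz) 1 gigahertz = 1e+09 Hz, so 0.01516 gigahertz = 0.01516 * 1e+09 = 15160000 Hz. 1 MHz = 1000000 Hz, so 2.057 MHz = 2.057 * 1000000 = 2057000 Hz. Sum: 15160000 + 2057000 = 17217000 Hz. 1 nHz = 1e-09 Hz, so 17217000 Hz = 17217000 / 1e-09 = 1.7217e+16 nHz ≈ 1.722e+16 nHz (4 s.f.). Final answer: 1.722e+16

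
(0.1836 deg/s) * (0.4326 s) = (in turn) 1 deg/s = 0.017453293 rad/s, so 0.1836 deg/s = 0.1836 * 0.017453293 = 0.0032044245 rad/s. 0.4326 s is already in s. Combine: 0.0032044245 rad/s * 0.4326 s = 0.001386234 rad. 1 turn = 6.2831853 rad, so 0.001386234 rad = 0.001386234 / 6.2831853 = 0.000220626 turn ≈ 0.0002206 turn (4 s.f.). Final answer: 0.0002206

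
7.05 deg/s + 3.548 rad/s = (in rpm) 35.06. Check: 1 deg/s = 0.017453293 rad/s, so 7.05 deg/s = 7.05 * 0.017453293 = 0.12304571 rad/s. 3.548 rad/s is already in rad/s. Sum: 0.12304571 + 3.548 = 3.6710457 rad/s. 1 rpm = 0.10471976 rad/s, so 3.6710457 rad/s = 3.6710457 / 0.10471976 = 35.055904 rpm ≈ 35.06 rpm (4 s.f.).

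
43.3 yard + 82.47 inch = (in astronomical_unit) 2.787e-10. Check: 1 yard = 0.9144 m, so 43.3 yard = 43.3 * 0.9144 = 39.59352 m. 1 inch = 0.0254 m, so 82.47 inch = 82.47 * 0.0254 = 2.094738 m. Sum: 39.59352 + 2.094738 = 41.688258 m. 1 astronomical_unit = 1.4959787e+11 m, so 41.688258 m = 41.688258 / 1.4959787e+11 = 2.7866879e-10 astronomical_unit ≈ 2.787e-10 astronomical_unit (4 s.f.).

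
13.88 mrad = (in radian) 1 mrad = 0.001 rad, so 13.88 mrad = 13.88 * 0.001 = 0.01388 rad. 0.01388 rad = 0.01388 radian. Final answer: 0.01388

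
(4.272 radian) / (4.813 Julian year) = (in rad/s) 4.272 radian = 4.272 rad. 1 Julian year = 31557600 s, so 4.813 Julian year = 4.813 * 31557600 = 1.5188673e+08 s. Combine: 4.272 rad / 1.5188673e+08 s = 2.8126223e-08 rad/s. Result: 2.8126223e-08 rad/s ≈ 2.813e-08 rad/s (4 s.f.). Final answer: 2.813e-08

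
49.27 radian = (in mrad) 4.927e+04. Check: 49.27 radian = 49.27 rad. 1 mrad = 0.001 rad, so 49.27 rad = 49.27 / 0.001 = 49270 mrad ≈ 4.927e+04 mrad (4 s.f.).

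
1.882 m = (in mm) 1882. Check: 1 mm = 0.001 m, so 1.882 m = 1.882 / 0.001 = 1882 mm.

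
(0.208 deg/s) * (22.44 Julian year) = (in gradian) 1 deg/s = 0.017453293 rad/s, so 0.208 deg/s = 0.208 * 0.017453293 = 0.0036302848 rad/s. 1 Julian year = 31557600 s, so 22.44 Julian year = 22.44 * 31557600 = 7.0815254e+08 s. Combine: 0.0036302848 rad/s * 7.0815254e+08 s = 2570795.4 rad. 1 gradian = 0.015707963 rad, so 2570795.4 rad = 2570795.4 / 0.015707963 = 1.6366192e+08 gradian ≈ 1.637e+08 gradian (4 s.f.). Final answer: 1.637e+08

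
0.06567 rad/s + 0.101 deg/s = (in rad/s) 0.06567 rad/s is already in rad/s. 1 deg/s = 0.017453293 rad/s, so 0.101 deg/s = 0.101 * 0.017453293 = 0.0017627825 rad/s. Sum: 0.06567 + 0.0017627825 = 0.067432783 rad/s. Result: 0.067432783 rad/s ≈ 0.06743 rad/s (4 s.f.). Final answer: 0.06743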